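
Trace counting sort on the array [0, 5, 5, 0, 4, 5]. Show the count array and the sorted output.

Count array: [2, 0, 0, 0, 1, 3]
(count[i] = number of elements equal to i)
Cumulative count: [2, 2, 2, 2, 3, 6]
Sorted: [0, 0, 4, 5, 5, 5]


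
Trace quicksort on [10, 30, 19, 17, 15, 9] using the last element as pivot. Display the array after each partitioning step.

Partition 1: pivot=9 at index 0 -> [9, 30, 19, 17, 15, 10]
Partition 2: pivot=10 at index 1 -> [9, 10, 19, 17, 15, 30]
Partition 3: pivot=30 at index 5 -> [9, 10, 19, 17, 15, 30]
Partition 4: pivot=15 at index 2 -> [9, 10, 15, 17, 19, 30]
Partition 5: pivot=19 at index 4 -> [9, 10, 15, 17, 19, 30]


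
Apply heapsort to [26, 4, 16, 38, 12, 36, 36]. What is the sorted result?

Build heap: [38, 26, 36, 4, 12, 16, 36]
Extract 38: [36, 26, 36, 4, 12, 16, 38]
Extract 36: [36, 26, 16, 4, 12, 36, 38]
Extract 36: [26, 12, 16, 4, 36, 36, 38]
Extract 26: [16, 12, 4, 26, 36, 36, 38]
Extract 16: [12, 4, 16, 26, 36, 36, 38]
Extract 12: [4, 12, 16, 26, 36, 36, 38]


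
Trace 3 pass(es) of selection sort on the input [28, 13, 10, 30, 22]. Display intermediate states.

Pass 1: Select minimum 10 at index 2, swap -> [10, 13, 28, 30, 22]
Pass 2: Select minimum 13 at index 1, swap -> [10, 13, 28, 30, 22]
Pass 3: Select minimum 22 at index 4, swap -> [10, 13, 22, 30, 28]


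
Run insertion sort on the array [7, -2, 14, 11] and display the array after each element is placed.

First element 7 is already 'sorted'
Insert -2: shifted 1 elements -> [-2, 7, 14, 11]
Insert 14: shifted 0 elements -> [-2, 7, 14, 11]
Insert 11: shifted 1 elements -> [-2, 7, 11, 14]


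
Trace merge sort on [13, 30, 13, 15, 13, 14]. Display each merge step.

Divide and conquer:
  Merge [30] + [13] -> [13, 30]
  Merge [13] + [13, 30] -> [13, 13, 30]
  Merge [13] + [14] -> [13, 14]
  Merge [15] + [13, 14] -> [13, 14, 15]
  Merge [13, 13, 30] + [13, 14, 15] -> [13, 13, 13, 14, 15, 30]


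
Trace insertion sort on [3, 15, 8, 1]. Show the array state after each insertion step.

First element 3 is already 'sorted'
Insert 15: shifted 0 elements -> [3, 15, 8, 1]
Insert 8: shifted 1 elements -> [3, 8, 15, 1]
Insert 1: shifted 3 elements -> [1, 3, 8, 15]


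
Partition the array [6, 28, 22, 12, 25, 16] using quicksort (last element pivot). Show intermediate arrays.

Partition 1: pivot=16 at index 2 -> [6, 12, 16, 28, 25, 22]
Partition 2: pivot=12 at index 1 -> [6, 12, 16, 28, 25, 22]
Partition 3: pivot=22 at index 3 -> [6, 12, 16, 22, 25, 28]
Partition 4: pivot=28 at index 5 -> [6, 12, 16, 22, 25, 28]


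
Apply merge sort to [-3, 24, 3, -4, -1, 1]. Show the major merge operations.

Divide and conquer:
  Merge [24] + [3] -> [3, 24]
  Merge [-3] + [3, 24] -> [-3, 3, 24]
  Merge [-1] + [1] -> [-1, 1]
  Merge [-4] + [-1, 1] -> [-4, -1, 1]
  Merge [-3, 3, 24] + [-4, -1, 1] -> [-4, -3, -1, 1, 3, 24]


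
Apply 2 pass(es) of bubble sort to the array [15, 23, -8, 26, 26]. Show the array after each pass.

After pass 1: [15, -8, 23, 26, 26] (1 swaps)
After pass 2: [-8, 15, 23, 26, 26] (1 swaps)
Total swaps: 2


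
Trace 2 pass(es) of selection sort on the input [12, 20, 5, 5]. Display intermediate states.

Pass 1: Select minimum 5 at index 2, swap -> [5, 20, 12, 5]
Pass 2: Select minimum 5 at index 3, swap -> [5, 5, 12, 20]


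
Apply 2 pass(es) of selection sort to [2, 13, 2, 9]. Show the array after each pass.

Pass 1: Select minimum 2 at index 0, swap -> [2, 13, 2, 9]
Pass 2: Select minimum 2 at index 2, swap -> [2, 2, 13, 9]


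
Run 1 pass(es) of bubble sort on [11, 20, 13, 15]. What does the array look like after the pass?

After pass 1: [11, 13, 15, 20] (2 swaps)
Total swaps: 2


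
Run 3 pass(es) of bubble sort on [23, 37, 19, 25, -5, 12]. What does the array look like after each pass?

After pass 1: [23, 19, 25, -5, 12, 37] (4 swaps)
After pass 2: [19, 23, -5, 12, 25, 37] (3 swaps)
After pass 3: [19, -5, 12, 23, 25, 37] (2 swaps)
Total swaps: 9


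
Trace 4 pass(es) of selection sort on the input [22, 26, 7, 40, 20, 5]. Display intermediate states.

Pass 1: Select minimum 5 at index 5, swap -> [5, 26, 7, 40, 20, 22]
Pass 2: Select minimum 7 at index 2, swap -> [5, 7, 26, 40, 20, 22]
Pass 3: Select minimum 20 at index 4, swap -> [5, 7, 20, 40, 26, 22]
Pass 4: Select minimum 22 at index 5, swap -> [5, 7, 20, 22, 26, 40]


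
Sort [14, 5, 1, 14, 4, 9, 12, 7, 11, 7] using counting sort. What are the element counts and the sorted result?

Count array: [0, 1, 0, 0, 1, 1, 0, 2, 0, 1, 0, 1, 1, 0, 2]
(count[i] = number of elements equal to i)
Cumulative count: [0, 1, 1, 1, 2, 3, 3, 5, 5, 6, 6, 7, 8, 8, 10]
Sorted: [1, 4, 5, 7, 7, 9, 11, 12, 14, 14]


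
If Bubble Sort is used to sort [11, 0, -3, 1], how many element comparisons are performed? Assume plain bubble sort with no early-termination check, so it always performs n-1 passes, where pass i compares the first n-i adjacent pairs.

Pass 1: compare adjacent pairs (0,1)..(2,3) = 3 comparison(s), 3 swap(s) -> [0, -3, 1, 11]
Pass 2: compare adjacent pairs (0,1)..(1,2) = 2 comparison(s), 1 swap(s) -> [-3, 0, 1, 11]
Pass 3: compare adjacent pairs (0,1)..(0,1) = 1 comparison(s), 0 swap(s) -> [-3, 0, 1, 11]
Total comparisons: 3 + 2 + 1 = 6


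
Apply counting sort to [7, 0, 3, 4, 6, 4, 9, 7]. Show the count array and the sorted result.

Count array: [1, 0, 0, 1, 2, 0, 1, 2, 0, 1]
(count[i] = number of elements equal to i)
Cumulative count: [1, 1, 1, 2, 4, 4, 5, 7, 7, 8]
Sorted: [0, 3, 4, 4, 6, 7, 7, 9]


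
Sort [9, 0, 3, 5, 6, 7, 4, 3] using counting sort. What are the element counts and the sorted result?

Count array: [1, 0, 0, 2, 1, 1, 1, 1, 0, 1]
(count[i] = number of elements equal to i)
Cumulative count: [1, 1, 1, 3, 4, 5, 6, 7, 7, 8]
Sorted: [0, 3, 3, 4, 5, 6, 7, 9]


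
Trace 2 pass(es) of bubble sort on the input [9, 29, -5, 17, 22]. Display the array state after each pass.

After pass 1: [9, -5, 17, 22, 29] (3 swaps)
After pass 2: [-5, 9, 17, 22, 29] (1 swaps)
Total swaps: 4


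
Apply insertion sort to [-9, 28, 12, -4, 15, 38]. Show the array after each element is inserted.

First element -9 is already 'sorted'
Insert 28: shifted 0 elements -> [-9, 28, 12, -4, 15, 38]
Insert 12: shifted 1 elements -> [-9, 12, 28, -4, 15, 38]
Insert -4: shifted 2 elements -> [-9, -4, 12, 28, 15, 38]
Insert 15: shifted 1 elements -> [-9, -4, 12, 15, 28, 38]
Insert 38: shifted 0 elements -> [-9, -4, 12, 15, 28, 38]


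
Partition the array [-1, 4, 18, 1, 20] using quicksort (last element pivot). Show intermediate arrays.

Partition 1: pivot=20 at index 4 -> [-1, 4, 18, 1, 20]
Partition 2: pivot=1 at index 1 -> [-1, 1, 18, 4, 20]
Partition 3: pivot=4 at index 2 -> [-1, 1, 4, 18, 20]


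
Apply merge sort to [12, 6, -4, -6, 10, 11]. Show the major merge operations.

Divide and conquer:
  Merge [6] + [-4] -> [-4, 6]
  Merge [12] + [-4, 6] -> [-4, 6, 12]
  Merge [10] + [11] -> [10, 11]
  Merge [-6] + [10, 11] -> [-6, 10, 11]
  Merge [-4, 6, 12] + [-6, 10, 11] -> [-6, -4, 6, 10, 11, 12]


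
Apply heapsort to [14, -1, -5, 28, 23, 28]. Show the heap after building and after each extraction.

Build heap: [28, 23, 28, -1, 14, -5]
Extract 28: [28, 23, -5, -1, 14, 28]
Extract 28: [23, 14, -5, -1, 28, 28]
Extract 23: [14, -1, -5, 23, 28, 28]
Extract 14: [-1, -5, 14, 23, 28, 28]
Extract -1: [-5, -1, 14, 23, 28, 28]


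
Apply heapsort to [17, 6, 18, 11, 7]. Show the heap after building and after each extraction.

Build heap: [18, 11, 17, 6, 7]
Extract 18: [17, 11, 7, 6, 18]
Extract 17: [11, 6, 7, 17, 18]
Extract 11: [7, 6, 11, 17, 18]
Extract 7: [6, 7, 11, 17, 18]


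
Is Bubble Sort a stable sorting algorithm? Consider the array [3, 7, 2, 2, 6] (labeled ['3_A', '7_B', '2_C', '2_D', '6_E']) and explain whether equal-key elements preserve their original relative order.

Trace Bubble Sort on the labeled array (the key is the number; the letter only tracks identity):
  After pass 1: [3_A, 2_C, 2_D, 6_E, 7_B]
  After pass 2: [2_C, 2_D, 3_A, 6_E, 7_B]
  After pass 3: [2_C, 2_D, 3_A, 6_E, 7_B] (no swaps, done)
Final order: [2_C, 2_D, 3_A, 6_E, 7_B]
Equal keys:
  value 2: originally 2_C, 2_D; after sorting 2_C, 2_D -> order preserved
All equal keys kept their original relative order. Bubble Sort is stable: it only swaps adjacent elements when the left one is strictly greater, so equal keys never move past each other.
Answer: Stable


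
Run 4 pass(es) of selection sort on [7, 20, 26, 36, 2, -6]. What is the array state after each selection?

Pass 1: Select minimum -6 at index 5, swap -> [-6, 20, 26, 36, 2, 7]
Pass 2: Select minimum 2 at index 4, swap -> [-6, 2, 26, 36, 20, 7]
Pass 3: Select minimum 7 at index 5, swap -> [-6, 2, 7, 36, 20, 26]
Pass 4: Select minimum 20 at index 4, swap -> [-6, 2, 7, 20, 36, 26]


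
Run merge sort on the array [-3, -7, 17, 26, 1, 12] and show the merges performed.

Divide and conquer:
  Merge [-7] + [17] -> [-7, 17]
  Merge [-3] + [-7, 17] -> [-7, -3, 17]
  Merge [1] + [12] -> [1, 12]
  Merge [26] + [1, 12] -> [1, 12, 26]
  Merge [-7, -3, 17] + [1, 12, 26] -> [-7, -3, 1, 12, 17, 26]


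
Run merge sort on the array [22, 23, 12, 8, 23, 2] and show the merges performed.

Divide and conquer:
  Merge [23] + [12] -> [12, 23]
  Merge [22] + [12, 23] -> [12, 22, 23]
  Merge [23] + [2] -> [2, 23]
  Merge [8] + [2, 23] -> [2, 8, 23]
  Merge [12, 22, 23] + [2, 8, 23] -> [2, 8, 12, 22, 23, 23]


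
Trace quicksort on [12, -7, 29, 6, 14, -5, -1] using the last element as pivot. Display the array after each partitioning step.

Partition 1: pivot=-1 at index 2 -> [-7, -5, -1, 6, 14, 12, 29]
Partition 2: pivot=-5 at index 1 -> [-7, -5, -1, 6, 14, 12, 29]
Partition 3: pivot=29 at index 6 -> [-7, -5, -1, 6, 14, 12, 29]
Partition 4: pivot=12 at index 4 -> [-7, -5, -1, 6, 12, 14, 29]


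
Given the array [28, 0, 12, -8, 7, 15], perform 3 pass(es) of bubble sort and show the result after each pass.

After pass 1: [0, 12, -8, 7, 15, 28] (5 swaps)
After pass 2: [0, -8, 7, 12, 15, 28] (2 swaps)
After pass 3: [-8, 0, 7, 12, 15, 28] (1 swaps)
Total swaps: 8


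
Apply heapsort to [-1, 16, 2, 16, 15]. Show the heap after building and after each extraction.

Build heap: [16, 16, 2, -1, 15]
Extract 16: [16, 15, 2, -1, 16]
Extract 16: [15, -1, 2, 16, 16]
Extract 15: [2, -1, 15, 16, 16]
Extract 2: [-1, 2, 15, 16, 16]


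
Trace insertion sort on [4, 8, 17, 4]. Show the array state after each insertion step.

First element 4 is already 'sorted'
Insert 8: shifted 0 elements -> [4, 8, 17, 4]
Insert 17: shifted 0 elements -> [4, 8, 17, 4]
Insert 4: shifted 2 elements -> [4, 4, 8, 17]


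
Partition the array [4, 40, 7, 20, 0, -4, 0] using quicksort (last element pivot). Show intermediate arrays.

Partition 1: pivot=0 at index 2 -> [0, -4, 0, 20, 4, 40, 7]
Partition 2: pivot=-4 at index 0 -> [-4, 0, 0, 20, 4, 40, 7]
Partition 3: pivot=7 at index 4 -> [-4, 0, 0, 4, 7, 40, 20]
Partition 4: pivot=20 at index 5 -> [-4, 0, 0, 4, 7, 20, 40]


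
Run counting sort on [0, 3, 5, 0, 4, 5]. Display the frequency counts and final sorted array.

Count array: [2, 0, 0, 1, 1, 2]
(count[i] = number of elements equal to i)
Cumulative count: [2, 2, 2, 3, 4, 6]
Sorted: [0, 0, 3, 4, 5, 5]


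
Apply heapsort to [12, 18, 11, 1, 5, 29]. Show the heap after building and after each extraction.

Build heap: [29, 18, 12, 1, 5, 11]
Extract 29: [18, 11, 12, 1, 5, 29]
Extract 18: [12, 11, 5, 1, 18, 29]
Extract 12: [11, 1, 5, 12, 18, 29]
Extract 11: [5, 1, 11, 12, 18, 29]
Extract 5: [1, 5, 11, 12, 18, 29]


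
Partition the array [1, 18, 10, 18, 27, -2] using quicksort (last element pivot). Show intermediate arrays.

Partition 1: pivot=-2 at index 0 -> [-2, 18, 10, 18, 27, 1]
Partition 2: pivot=1 at index 1 -> [-2, 1, 10, 18, 27, 18]
Partition 3: pivot=18 at index 4 -> [-2, 1, 10, 18, 18, 27]
Partition 4: pivot=18 at index 3 -> [-2, 1, 10, 18, 18, 27]


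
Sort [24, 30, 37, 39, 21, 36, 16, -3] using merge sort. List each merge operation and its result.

Divide and conquer:
  Merge [24] + [30] -> [24, 30]
  Merge [37] + [39] -> [37, 39]
  Merge [24, 30] + [37, 39] -> [24, 30, 37, 39]
  Merge [21] + [36] -> [21, 36]
  Merge [16] + [-3] -> [-3, 16]
  Merge [21, 36] + [-3, 16] -> [-3, 16, 21, 36]
  Merge [24, 30, 37, 39] + [-3, 16, 21, 36] -> [-3, 16, 21, 24, 30, 36, 37, 39]


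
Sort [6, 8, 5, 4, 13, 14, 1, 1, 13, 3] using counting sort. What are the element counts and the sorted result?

Count array: [0, 2, 0, 1, 1, 1, 1, 0, 1, 0, 0, 0, 0, 2, 1]
(count[i] = number of elements equal to i)
Cumulative count: [0, 2, 2, 3, 4, 5, 6, 6, 7, 7, 7, 7, 7, 9, 10]
Sorted: [1, 1, 3, 4, 5, 6, 8, 13, 13, 14]


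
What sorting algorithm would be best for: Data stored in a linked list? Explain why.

Best choice: Merge sort
Reason: Merge sort doesn't require random access; can be done in O(1) extra space for linked lists


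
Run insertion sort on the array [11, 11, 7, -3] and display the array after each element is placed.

First element 11 is already 'sorted'
Insert 11: shifted 0 elements -> [11, 11, 7, -3]
Insert 7: shifted 2 elements -> [7, 11, 11, -3]
Insert -3: shifted 3 elements -> [-3, 7, 11, 11]


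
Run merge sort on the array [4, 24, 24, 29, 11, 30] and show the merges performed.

Divide and conquer:
  Merge [24] + [24] -> [24, 24]
  Merge [4] + [24, 24] -> [4, 24, 24]
  Merge [11] + [30] -> [11, 30]
  Merge [29] + [11, 30] -> [11, 29, 30]
  Merge [4, 24, 24] + [11, 29, 30] -> [4, 11, 24, 24, 29, 30]


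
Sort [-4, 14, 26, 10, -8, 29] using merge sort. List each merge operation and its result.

Divide and conquer:
  Merge [14] + [26] -> [14, 26]
  Merge [-4] + [14, 26] -> [-4, 14, 26]
  Merge [-8] + [29] -> [-8, 29]
  Merge [10] + [-8, 29] -> [-8, 10, 29]
  Merge [-4, 14, 26] + [-8, 10, 29] -> [-8, -4, 10, 14, 26, 29]


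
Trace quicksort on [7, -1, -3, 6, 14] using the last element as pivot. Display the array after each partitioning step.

Partition 1: pivot=14 at index 4 -> [7, -1, -3, 6, 14]
Partition 2: pivot=6 at index 2 -> [-1, -3, 6, 7, 14]
Partition 3: pivot=-3 at index 0 -> [-3, -1, 6, 7, 14]


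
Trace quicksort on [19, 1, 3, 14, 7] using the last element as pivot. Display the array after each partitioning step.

Partition 1: pivot=7 at index 2 -> [1, 3, 7, 14, 19]
Partition 2: pivot=3 at index 1 -> [1, 3, 7, 14, 19]
Partition 3: pivot=19 at index 4 -> [1, 3, 7, 14, 19]


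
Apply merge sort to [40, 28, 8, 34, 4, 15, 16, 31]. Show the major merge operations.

Divide and conquer:
  Merge [40] + [28] -> [28, 40]
  Merge [8] + [34] -> [8, 34]
  Merge [28, 40] + [8, 34] -> [8, 28, 34, 40]
  Merge [4] + [15] -> [4, 15]
  Merge [16] + [31] -> [16, 31]
  Merge [4, 15] + [16, 31] -> [4, 15, 16, 31]
  Merge [8, 28, 34, 40] + [4, 15, 16, 31] -> [4, 8, 15, 16, 28, 31, 34, 40]


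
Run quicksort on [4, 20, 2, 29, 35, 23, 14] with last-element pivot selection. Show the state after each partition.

Partition 1: pivot=14 at index 2 -> [4, 2, 14, 29, 35, 23, 20]
Partition 2: pivot=2 at index 0 -> [2, 4, 14, 29, 35, 23, 20]
Partition 3: pivot=20 at index 3 -> [2, 4, 14, 20, 35, 23, 29]
Partition 4: pivot=29 at index 5 -> [2, 4, 14, 20, 23, 29, 35]


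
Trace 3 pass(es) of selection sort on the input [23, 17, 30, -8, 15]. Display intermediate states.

Pass 1: Select minimum -8 at index 3, swap -> [-8, 17, 30, 23, 15]
Pass 2: Select minimum 15 at index 4, swap -> [-8, 15, 30, 23, 17]
Pass 3: Select minimum 17 at index 4, swap -> [-8, 15, 17, 23, 30]


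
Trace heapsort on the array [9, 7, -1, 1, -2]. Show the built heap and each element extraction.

Build heap: [9, 7, -1, 1, -2]
Extract 9: [7, 1, -1, -2, 9]
Extract 7: [1, -2, -1, 7, 9]
Extract 1: [-1, -2, 1, 7, 9]
Extract -1: [-2, -1, 1, 7, 9]


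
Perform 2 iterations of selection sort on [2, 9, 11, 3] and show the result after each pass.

Pass 1: Select minimum 2 at index 0, swap -> [2, 9, 11, 3]
Pass 2: Select minimum 3 at index 3, swap -> [2, 3, 11, 9]


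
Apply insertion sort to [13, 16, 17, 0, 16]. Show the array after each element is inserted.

First element 13 is already 'sorted'
Insert 16: shifted 0 elements -> [13, 16, 17, 0, 16]
Insert 17: shifted 0 elements -> [13, 16, 17, 0, 16]
Insert 0: shifted 3 elements -> [0, 13, 16, 17, 16]
Insert 16: shifted 1 elements -> [0, 13, 16, 16, 17]


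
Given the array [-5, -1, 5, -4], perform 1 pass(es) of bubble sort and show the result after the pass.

After pass 1: [-5, -1, -4, 5] (1 swaps)
Total swaps: 1


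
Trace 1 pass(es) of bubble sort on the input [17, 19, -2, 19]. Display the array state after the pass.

After pass 1: [17, -2, 19, 19] (1 swaps)
Total swaps: 1


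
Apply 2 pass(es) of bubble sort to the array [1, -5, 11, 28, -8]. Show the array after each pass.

After pass 1: [-5, 1, 11, -8, 28] (2 swaps)
After pass 2: [-5, 1, -8, 11, 28] (1 swaps)
Total swaps: 3


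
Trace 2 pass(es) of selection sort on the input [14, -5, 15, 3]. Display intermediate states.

Pass 1: Select minimum -5 at index 1, swap -> [-5, 14, 15, 3]
Pass 2: Select minimum 3 at index 3, swap -> [-5, 3, 15, 14]


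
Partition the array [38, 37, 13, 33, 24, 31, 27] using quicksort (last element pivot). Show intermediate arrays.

Partition 1: pivot=27 at index 2 -> [13, 24, 27, 33, 37, 31, 38]
Partition 2: pivot=24 at index 1 -> [13, 24, 27, 33, 37, 31, 38]
Partition 3: pivot=38 at index 6 -> [13, 24, 27, 33, 37, 31, 38]
Partition 4: pivot=31 at index 3 -> [13, 24, 27, 31, 37, 33, 38]
Partition 5: pivot=33 at index 4 -> [13, 24, 27, 31, 33, 37, 38]


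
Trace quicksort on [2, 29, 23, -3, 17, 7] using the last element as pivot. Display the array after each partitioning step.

Partition 1: pivot=7 at index 2 -> [2, -3, 7, 29, 17, 23]
Partition 2: pivot=-3 at index 0 -> [-3, 2, 7, 29, 17, 23]
Partition 3: pivot=23 at index 4 -> [-3, 2, 7, 17, 23, 29]


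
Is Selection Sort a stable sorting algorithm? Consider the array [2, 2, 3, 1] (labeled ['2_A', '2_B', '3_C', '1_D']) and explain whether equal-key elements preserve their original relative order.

Trace Selection Sort on the labeled array (the key is the number; the letter only tracks identity):
  Pass 1: minimum of unsorted part is 1_D at index 3; swap it with 2_A at index 0 -> [1_D, 2_B, 3_C, 2_A]
  Pass 2: minimum 2_B is already at index 1; no swap -> [1_D, 2_B, 3_C, 2_A]
  Pass 3: minimum of unsorted part is 2_A at index 3; swap it with 3_C at index 2 -> [1_D, 2_B, 2_A, 3_C]
Final order: [1_D, 2_B, 2_A, 3_C]
Equal keys:
  value 2: originally 2_A, 2_B; after sorting 2_B, 2_A -> order changed
Equal keys were reordered, so Selection Sort is not stable: the long-range swap that moves the minimum into place can carry an element past an equal key. (One such input is enough; an unstable sort may happen to preserve order on other inputs, but it gives no guarantee.)
Answer: Not stable


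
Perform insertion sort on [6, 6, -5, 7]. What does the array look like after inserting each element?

First element 6 is already 'sorted'
Insert 6: shifted 0 elements -> [6, 6, -5, 7]
Insert -5: shifted 2 elements -> [-5, 6, 6, 7]
Insert 7: shifted 0 elements -> [-5, 6, 6, 7]


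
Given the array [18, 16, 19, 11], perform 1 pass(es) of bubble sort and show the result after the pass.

After pass 1: [16, 18, 11, 19] (2 swaps)
Total swaps: 2


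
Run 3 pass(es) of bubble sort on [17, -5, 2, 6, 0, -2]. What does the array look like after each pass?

After pass 1: [-5, 2, 6, 0, -2, 17] (5 swaps)
After pass 2: [-5, 2, 0, -2, 6, 17] (2 swaps)
After pass 3: [-5, 0, -2, 2, 6, 17] (2 swaps)
Total swaps: 9


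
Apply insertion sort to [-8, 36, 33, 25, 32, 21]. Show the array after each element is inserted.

First element -8 is already 'sorted'
Insert 36: shifted 0 elements -> [-8, 36, 33, 25, 32, 21]
Insert 33: shifted 1 elements -> [-8, 33, 36, 25, 32, 21]
Insert 25: shifted 2 elements -> [-8, 25, 33, 36, 32, 21]
Insert 32: shifted 2 elements -> [-8, 25, 32, 33, 36, 21]
Insert 21: shifted 4 elements -> [-8, 21, 25, 32, 33, 36]


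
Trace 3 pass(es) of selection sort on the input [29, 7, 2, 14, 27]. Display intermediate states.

Pass 1: Select minimum 2 at index 2, swap -> [2, 7, 29, 14, 27]
Pass 2: Select minimum 7 at index 1, swap -> [2, 7, 29, 14, 27]
Pass 3: Select minimum 14 at index 3, swap -> [2, 7, 14, 29, 27]


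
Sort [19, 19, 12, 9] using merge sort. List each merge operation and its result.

Divide and conquer:
  Merge [19] + [19] -> [19, 19]
  Merge [12] + [9] -> [9, 12]
  Merge [19, 19] + [9, 12] -> [9, 12, 19, 19]


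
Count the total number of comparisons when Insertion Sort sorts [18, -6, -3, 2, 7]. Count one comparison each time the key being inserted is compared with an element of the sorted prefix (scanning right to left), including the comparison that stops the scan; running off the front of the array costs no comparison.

Insert -6: 18 > -6 (shift), reached front = 1 comparison(s) -> [-6, 18, -3, 2, 7]
Insert -3: 18 > -3 (shift), -6 <= -3 (stop) = 2 comparison(s) -> [-6, -3, 18, 2, 7]
Insert 2: 18 > 2 (shift), -3 <= 2 (stop) = 2 comparison(s) -> [-6, -3, 2, 18, 7]
Insert 7: 18 > 7 (shift), 2 <= 7 (stop) = 2 comparison(s) -> [-6, -3, 2, 7, 18]
Total comparisons: 1 + 2 + 2 + 2 = 7


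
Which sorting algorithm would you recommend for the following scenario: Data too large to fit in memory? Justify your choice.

Best choice: External merge sort
Reason: Minimizes disk I/O by sequential reads/writes


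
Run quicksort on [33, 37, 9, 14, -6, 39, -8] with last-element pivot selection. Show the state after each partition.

Partition 1: pivot=-8 at index 0 -> [-8, 37, 9, 14, -6, 39, 33]
Partition 2: pivot=33 at index 4 -> [-8, 9, 14, -6, 33, 39, 37]
Partition 3: pivot=-6 at index 1 -> [-8, -6, 14, 9, 33, 39, 37]
Partition 4: pivot=9 at index 2 -> [-8, -6, 9, 14, 33, 39, 37]
Partition 5: pivot=37 at index 5 -> [-8, -6, 9, 14, 33, 37, 39]


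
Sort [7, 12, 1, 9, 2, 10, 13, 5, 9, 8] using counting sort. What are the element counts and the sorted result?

Count array: [0, 1, 1, 0, 0, 1, 0, 1, 1, 2, 1, 0, 1, 1]
(count[i] = number of elements equal to i)
Cumulative count: [0, 1, 2, 2, 2, 3, 3, 4, 5, 7, 8, 8, 9, 10]
Sorted: [1, 2, 5, 7, 8, 9, 9, 10, 12, 13]


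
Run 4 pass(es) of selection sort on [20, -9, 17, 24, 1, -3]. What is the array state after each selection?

Pass 1: Select minimum -9 at index 1, swap -> [-9, 20, 17, 24, 1, -3]
Pass 2: Select minimum -3 at index 5, swap -> [-9, -3, 17, 24, 1, 20]
Pass 3: Select minimum 1 at index 4, swap -> [-9, -3, 1, 24, 17, 20]
Pass 4: Select minimum 17 at index 4, swap -> [-9, -3, 1, 17, 24, 20]


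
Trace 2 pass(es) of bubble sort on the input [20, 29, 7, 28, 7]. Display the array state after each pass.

After pass 1: [20, 7, 28, 7, 29] (3 swaps)
After pass 2: [7, 20, 7, 28, 29] (2 swaps)
Total swaps: 5


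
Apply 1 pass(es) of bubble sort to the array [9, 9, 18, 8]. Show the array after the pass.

After pass 1: [9, 9, 8, 18] (1 swaps)
Total swaps: 1


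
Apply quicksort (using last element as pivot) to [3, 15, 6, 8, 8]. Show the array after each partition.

Partition 1: pivot=8 at index 3 -> [3, 6, 8, 8, 15]
Partition 2: pivot=8 at index 2 -> [3, 6, 8, 8, 15]
Partition 3: pivot=6 at index 1 -> [3, 6, 8, 8, 15]


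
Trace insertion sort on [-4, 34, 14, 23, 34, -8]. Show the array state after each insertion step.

First element -4 is already 'sorted'
Insert 34: shifted 0 elements -> [-4, 34, 14, 23, 34, -8]
Insert 14: shifted 1 elements -> [-4, 14, 34, 23, 34, -8]
Insert 23: shifted 1 elements -> [-4, 14, 23, 34, 34, -8]
Insert 34: shifted 0 elements -> [-4, 14, 23, 34, 34, -8]
Insert -8: shifted 5 elements -> [-8, -4, 14, 23, 34, 34]


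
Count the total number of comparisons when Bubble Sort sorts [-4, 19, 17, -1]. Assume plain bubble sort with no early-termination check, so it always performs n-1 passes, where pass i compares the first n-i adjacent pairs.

Pass 1: compare adjacent pairs (0,1)..(2,3) = 3 comparison(s), 2 swap(s) -> [-4, 17, -1, 19]
Pass 2: compare adjacent pairs (0,1)..(1,2) = 2 comparison(s), 1 swap(s) -> [-4, -1, 17, 19]
Pass 3: compare adjacent pairs (0,1)..(0,1) = 1 comparison(s), 0 swap(s) -> [-4, -1, 17, 19]
Total comparisons: 3 + 2 + 1 = 6


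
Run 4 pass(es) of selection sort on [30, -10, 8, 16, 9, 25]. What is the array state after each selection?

Pass 1: Select minimum -10 at index 1, swap -> [-10, 30, 8, 16, 9, 25]
Pass 2: Select minimum 8 at index 2, swap -> [-10, 8, 30, 16, 9, 25]
Pass 3: Select minimum 9 at index 4, swap -> [-10, 8, 9, 16, 30, 25]
Pass 4: Select minimum 16 at index 3, swap -> [-10, 8, 9, 16, 30, 25]


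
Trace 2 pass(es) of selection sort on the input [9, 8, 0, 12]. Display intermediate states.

Pass 1: Select minimum 0 at index 2, swap -> [0, 8, 9, 12]
Pass 2: Select minimum 8 at index 1, swap -> [0, 8, 9, 12]


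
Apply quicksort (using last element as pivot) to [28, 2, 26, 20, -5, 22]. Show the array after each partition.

Partition 1: pivot=22 at index 3 -> [2, 20, -5, 22, 26, 28]
Partition 2: pivot=-5 at index 0 -> [-5, 20, 2, 22, 26, 28]
Partition 3: pivot=2 at index 1 -> [-5, 2, 20, 22, 26, 28]
Partition 4: pivot=28 at index 5 -> [-5, 2, 20, 22, 26, 28]


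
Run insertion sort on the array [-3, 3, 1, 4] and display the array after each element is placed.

First element -3 is already 'sorted'
Insert 3: shifted 0 elements -> [-3, 3, 1, 4]
Insert 1: shifted 1 elements -> [-3, 1, 3, 4]
Insert 4: shifted 0 elements -> [-3, 1, 3, 4]


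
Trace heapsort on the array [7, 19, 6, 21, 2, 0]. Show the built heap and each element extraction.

Build heap: [21, 19, 6, 7, 2, 0]
Extract 21: [19, 7, 6, 0, 2, 21]
Extract 19: [7, 2, 6, 0, 19, 21]
Extract 7: [6, 2, 0, 7, 19, 21]
Extract 6: [2, 0, 6, 7, 19, 21]
Extract 2: [0, 2, 6, 7, 19, 21]


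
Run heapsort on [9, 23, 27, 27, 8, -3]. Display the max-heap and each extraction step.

Build heap: [27, 23, 27, 9, 8, -3]
Extract 27: [27, 23, -3, 9, 8, 27]
Extract 27: [23, 9, -3, 8, 27, 27]
Extract 23: [9, 8, -3, 23, 27, 27]
Extract 9: [8, -3, 9, 23, 27, 27]
Extract 8: [-3, 8, 9, 23, 27, 27]


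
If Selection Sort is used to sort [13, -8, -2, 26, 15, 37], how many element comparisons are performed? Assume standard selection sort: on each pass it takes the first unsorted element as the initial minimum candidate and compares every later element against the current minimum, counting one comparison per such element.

Pass 1: scan indices 1..5 for the minimum = 5 comparison(s); min is -8, place at index 0 -> [-8, 13, -2, 26, 15, 37]
Pass 2: scan indices 2..5 for the minimum = 4 comparison(s); min is -2, place at index 1 -> [-8, -2, 13, 26, 15, 37]
Pass 3: scan indices 3..5 for the minimum = 3 comparison(s); min is 13, place at index 2 -> [-8, -2, 13, 26, 15, 37]
Pass 4: scan indices 4..5 for the minimum = 2 comparison(s); min is 15, place at index 3 -> [-8, -2, 13, 15, 26, 37]
Pass 5: scan indices 5..5 for the minimum = 1 comparison(s); min is 26, place at index 4 -> [-8, -2, 13, 15, 26, 37]
Selection sort always scans the whole unsorted suffix, so the count is (n-1) + (n-2) + ... + 1 = n(n-1)/2 = 6*5/2 = 15 regardless of the input order.
Total comparisons: 5 + 4 + 3 + 2 + 1 = 15


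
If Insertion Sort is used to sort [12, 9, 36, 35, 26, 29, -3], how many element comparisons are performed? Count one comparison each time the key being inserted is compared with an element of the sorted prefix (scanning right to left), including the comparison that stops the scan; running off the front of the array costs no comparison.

Insert 9: 12 > 9 (shift), reached front = 1 comparison(s) -> [9, 12, 36, 35, 26, 29, -3]
Insert 36: 12 <= 36 (stop) = 1 comparison(s) -> [9, 12, 36, 35, 26, 29, -3]
Insert 35: 36 > 35 (shift), 12 <= 35 (stop) = 2 comparison(s) -> [9, 12, 35, 36, 26, 29, -3]
Insert 26: 36 > 26 (shift), 35 > 26 (shift), 12 <= 26 (stop) = 3 comparison(s) -> [9, 12, 26, 35, 36, 29, -3]
Insert 29: 36 > 29 (shift), 35 > 29 (shift), 26 <= 29 (stop) = 3 comparison(s) -> [9, 12, 26, 29, 35, 36, -3]
Insert -3: 36 > -3 (shift), 35 > -3 (shift), 29 > -3 (shift), 26 > -3 (shift), 12 > -3 (shift), 9 > -3 (shift), reached front = 6 comparison(s) -> [-3, 9, 12, 26, 29, 35, 36]
Total comparisons: 1 + 1 + 2 + 3 + 3 + 6 = 16


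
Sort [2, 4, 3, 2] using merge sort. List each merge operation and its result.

Divide and conquer:
  Merge [2] + [4] -> [2, 4]
  Merge [3] + [2] -> [2, 3]
  Merge [2, 4] + [2, 3] -> [2, 2, 3, 4]


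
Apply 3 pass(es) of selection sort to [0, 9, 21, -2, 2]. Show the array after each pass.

Pass 1: Select minimum -2 at index 3, swap -> [-2, 9, 21, 0, 2]
Pass 2: Select minimum 0 at index 3, swap -> [-2, 0, 21, 9, 2]
Pass 3: Select minimum 2 at index 4, swap -> [-2, 0, 2, 9, 21]


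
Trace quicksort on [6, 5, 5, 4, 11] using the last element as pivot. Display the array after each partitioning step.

Partition 1: pivot=11 at index 4 -> [6, 5, 5, 4, 11]
Partition 2: pivot=4 at index 0 -> [4, 5, 5, 6, 11]
Partition 3: pivot=6 at index 3 -> [4, 5, 5, 6, 11]
Partition 4: pivot=5 at index 2 -> [4, 5, 5, 6, 11]


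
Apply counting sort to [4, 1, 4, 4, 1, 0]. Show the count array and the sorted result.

Count array: [1, 2, 0, 0, 3]
(count[i] = number of elements equal to i)
Cumulative count: [1, 3, 3, 3, 6]
Sorted: [0, 1, 1, 4, 4, 4]


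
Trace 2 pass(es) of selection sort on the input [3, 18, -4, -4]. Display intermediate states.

Pass 1: Select minimum -4 at index 2, swap -> [-4, 18, 3, -4]
Pass 2: Select minimum -4 at index 3, swap -> [-4, -4, 3, 18]


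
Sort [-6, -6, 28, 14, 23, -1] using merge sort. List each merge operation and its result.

Divide and conquer:
  Merge [-6] + [28] -> [-6, 28]
  Merge [-6] + [-6, 28] -> [-6, -6, 28]
  Merge [23] + [-1] -> [-1, 23]
  Merge [14] + [-1, 23] -> [-1, 14, 23]
  Merge [-6, -6, 28] + [-1, 14, 23] -> [-6, -6, -1, 14, 23, 28]


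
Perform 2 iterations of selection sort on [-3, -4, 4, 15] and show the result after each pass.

Pass 1: Select minimum -4 at index 1, swap -> [-4, -3, 4, 15]
Pass 2: Select minimum -3 at index 1, swap -> [-4, -3, 4, 15]


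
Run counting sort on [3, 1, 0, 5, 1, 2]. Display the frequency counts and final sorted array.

Count array: [1, 2, 1, 1, 0, 1]
(count[i] = number of elements equal to i)
Cumulative count: [1, 3, 4, 5, 5, 6]
Sorted: [0, 1, 1, 2, 3, 5]


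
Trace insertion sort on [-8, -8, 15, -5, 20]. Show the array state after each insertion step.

First element -8 is already 'sorted'
Insert -8: shifted 0 elements -> [-8, -8, 15, -5, 20]
Insert 15: shifted 0 elements -> [-8, -8, 15, -5, 20]
Insert -5: shifted 1 elements -> [-8, -8, -5, 15, 20]
Insert 20: shifted 0 elements -> [-8, -8, -5, 15, 20]


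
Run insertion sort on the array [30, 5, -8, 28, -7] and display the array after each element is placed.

First element 30 is already 'sorted'
Insert 5: shifted 1 elements -> [5, 30, -8, 28, -7]
Insert -8: shifted 2 elements -> [-8, 5, 30, 28, -7]
Insert 28: shifted 1 elements -> [-8, 5, 28, 30, -7]
Insert -7: shifted 3 elements -> [-8, -7, 5, 28, 30]


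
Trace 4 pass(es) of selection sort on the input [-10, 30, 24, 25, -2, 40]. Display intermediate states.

Pass 1: Select minimum -10 at index 0, swap -> [-10, 30, 24, 25, -2, 40]
Pass 2: Select minimum -2 at index 4, swap -> [-10, -2, 24, 25, 30, 40]
Pass 3: Select minimum 24 at index 2, swap -> [-10, -2, 24, 25, 30, 40]
Pass 4: Select minimum 25 at index 3, swap -> [-10, -2, 24, 25, 30, 40]


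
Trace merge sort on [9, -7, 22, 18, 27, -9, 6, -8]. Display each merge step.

Divide and conquer:
  Merge [9] + [-7] -> [-7, 9]
  Merge [22] + [18] -> [18, 22]
  Merge [-7, 9] + [18, 22] -> [-7, 9, 18, 22]
  Merge [27] + [-9] -> [-9, 27]
  Merge [6] + [-8] -> [-8, 6]
  Merge [-9, 27] + [-8, 6] -> [-9, -8, 6, 27]
  Merge [-7, 9, 18, 22] + [-9, -8, 6, 27] -> [-9, -8, -7, 6, 9, 18, 22, 27]


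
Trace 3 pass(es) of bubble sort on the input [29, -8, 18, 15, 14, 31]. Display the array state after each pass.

After pass 1: [-8, 18, 15, 14, 29, 31] (4 swaps)
After pass 2: [-8, 15, 14, 18, 29, 31] (2 swaps)
After pass 3: [-8, 14, 15, 18, 29, 31] (1 swaps)
Total swaps: 7


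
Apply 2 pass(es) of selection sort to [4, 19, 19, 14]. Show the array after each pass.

Pass 1: Select minimum 4 at index 0, swap -> [4, 19, 19, 14]
Pass 2: Select minimum 14 at index 3, swap -> [4, 14, 19, 19]


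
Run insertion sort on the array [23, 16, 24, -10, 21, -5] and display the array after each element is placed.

First element 23 is already 'sorted'
Insert 16: shifted 1 elements -> [16, 23, 24, -10, 21, -5]
Insert 24: shifted 0 elements -> [16, 23, 24, -10, 21, -5]
Insert -10: shifted 3 elements -> [-10, 16, 23, 24, 21, -5]
Insert 21: shifted 2 elements -> [-10, 16, 21, 23, 24, -5]
Insert -5: shifted 4 elements -> [-10, -5, 16, 21, 23, 24]


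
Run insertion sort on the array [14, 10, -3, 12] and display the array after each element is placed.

First element 14 is already 'sorted'
Insert 10: shifted 1 elements -> [10, 14, -3, 12]
Insert -3: shifted 2 elements -> [-3, 10, 14, 12]
Insert 12: shifted 1 elements -> [-3, 10, 12, 14]


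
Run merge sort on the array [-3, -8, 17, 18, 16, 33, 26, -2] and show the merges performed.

Divide and conquer:
  Merge [-3] + [-8] -> [-8, -3]
  Merge [17] + [18] -> [17, 18]
  Merge [-8, -3] + [17, 18] -> [-8, -3, 17, 18]
  Merge [16] + [33] -> [16, 33]
  Merge [26] + [-2] -> [-2, 26]
  Merge [16, 33] + [-2, 26] -> [-2, 16, 26, 33]
  Merge [-8, -3, 17, 18] + [-2, 16, 26, 33] -> [-8, -3, -2, 16, 17, 18, 26, 33]


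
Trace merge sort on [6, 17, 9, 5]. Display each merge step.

Divide and conquer:
  Merge [6] + [17] -> [6, 17]
  Merge [9] + [5] -> [5, 9]
  Merge [6, 17] + [5, 9] -> [5, 6, 9, 17]


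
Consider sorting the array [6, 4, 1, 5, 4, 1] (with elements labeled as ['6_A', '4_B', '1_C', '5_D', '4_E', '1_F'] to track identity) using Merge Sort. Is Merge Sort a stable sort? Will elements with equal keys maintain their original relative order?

Trace Merge Sort on the labeled array (the key is the number; the letter only tracks identity):
  Merge [4_B] + [1_C] -> [1_C, 4_B]
  Merge [6_A] + [1_C, 4_B] -> [1_C, 4_B, 6_A]
  Merge [4_E] + [1_F] -> [1_F, 4_E]
  Merge [5_D] + [1_F, 4_E] -> [1_F, 4_E, 5_D]
  Merge [1_C, 4_B, 6_A] + [1_F, 4_E, 5_D] -> [1_C, 1_F, 4_B, 4_E, 5_D, 6_A]
Final order: [1_C, 1_F, 4_B, 4_E, 5_D, 6_A]
Equal keys:
  value 1: originally 1_C, 1_F; after sorting 1_C, 1_F -> order preserved
  value 4: originally 4_B, 4_E; after sorting 4_B, 4_E -> order preserved
All equal keys kept their original relative order. Merge Sort is stable: when the heads of the two halves are equal the merge takes from the left half first.
Answer: Stable


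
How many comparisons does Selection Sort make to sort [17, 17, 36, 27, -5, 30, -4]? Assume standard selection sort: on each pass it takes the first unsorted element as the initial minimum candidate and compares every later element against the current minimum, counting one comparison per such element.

Pass 1: scan indices 1..6 for the minimum = 6 comparison(s); min is -5, place at index 0 -> [-5, 17, 36, 27, 17, 30, -4]
Pass 2: scan indices 2..6 for the minimum = 5 comparison(s); min is -4, place at index 1 -> [-5, -4, 36, 27, 17, 30, 17]
Pass 3: scan indices 3..6 for the minimum = 4 comparison(s); min is 17, place at index 2 -> [-5, -4, 17, 27, 36, 30, 17]
Pass 4: scan indices 4..6 for the minimum = 3 comparison(s); min is 17, place at index 3 -> [-5, -4, 17, 17, 36, 30, 27]
Pass 5: scan indices 5..6 for the minimum = 2 comparison(s); min is 27, place at index 4 -> [-5, -4, 17, 17, 27, 30, 36]
Pass 6: scan indices 6..6 for the minimum = 1 comparison(s); min is 30, place at index 5 -> [-5, -4, 17, 17, 27, 30, 36]
Selection sort always scans the whole unsorted suffix, so the count is (n-1) + (n-2) + ... + 1 = n(n-1)/2 = 7*6/2 = 21 regardless of the input order.
Total comparisons: 6 + 5 + 4 + 3 + 2 + 1 = 21


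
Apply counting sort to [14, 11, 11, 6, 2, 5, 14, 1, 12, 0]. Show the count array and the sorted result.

Count array: [1, 1, 1, 0, 0, 1, 1, 0, 0, 0, 0, 2, 1, 0, 2]
(count[i] = number of elements equal to i)
Cumulative count: [1, 2, 3, 3, 3, 4, 5, 5, 5, 5, 5, 7, 8, 8, 10]
Sorted: [0, 1, 2, 5, 6, 11, 11, 12, 14, 14]


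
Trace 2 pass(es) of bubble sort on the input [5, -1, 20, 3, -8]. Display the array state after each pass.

After pass 1: [-1, 5, 3, -8, 20] (3 swaps)
After pass 2: [-1, 3, -8, 5, 20] (2 swaps)
Total swaps: 5


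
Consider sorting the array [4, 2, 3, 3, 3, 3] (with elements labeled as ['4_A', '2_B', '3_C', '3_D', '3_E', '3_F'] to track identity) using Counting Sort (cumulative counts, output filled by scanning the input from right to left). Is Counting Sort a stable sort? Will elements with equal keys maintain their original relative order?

Trace Counting Sort on the labeled array (the key is the number; the letter only tracks identity):
  Counts for values 0..4: [0, 0, 1, 4, 1]
  Cumulative counts: [0, 0, 1, 5, 6]
  Scan right to left: place 3_F at output index 4
  Scan right to left: place 3_E at output index 3
  Scan right to left: place 3_D at output index 2
  Scan right to left: place 3_C at output index 1
  Scan right to left: place 2_B at output index 0
  Scan right to left: place 4_A at output index 5
  Output: [2_B, 3_C, 3_D, 3_E, 3_F, 4_A]
Equal keys:
  value 3: originally 3_C, 3_D, 3_E, 3_F; after sorting 3_C, 3_D, 3_E, 3_F -> order preserved
All equal keys kept their original relative order. Counting Sort is stable: scanning the input right to left with decreasing cumulative counts places later duplicates at later output positions.
Answer: Stable


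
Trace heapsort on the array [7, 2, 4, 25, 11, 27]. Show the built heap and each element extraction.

Build heap: [27, 25, 7, 2, 11, 4]
Extract 27: [25, 11, 7, 2, 4, 27]
Extract 25: [11, 4, 7, 2, 25, 27]
Extract 11: [7, 4, 2, 11, 25, 27]
Extract 7: [4, 2, 7, 11, 25, 27]
Extract 4: [2, 4, 7, 11, 25, 27]


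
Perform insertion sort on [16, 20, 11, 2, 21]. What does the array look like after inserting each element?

First element 16 is already 'sorted'
Insert 20: shifted 0 elements -> [16, 20, 11, 2, 21]
Insert 11: shifted 2 elements -> [11, 16, 20, 2, 21]
Insert 2: shifted 3 elements -> [2, 11, 16, 20, 21]
Insert 21: shifted 0 elements -> [2, 11, 16, 20, 21]


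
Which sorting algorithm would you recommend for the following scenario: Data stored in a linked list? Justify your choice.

Best choice: Merge sort
Reason: Merge sort doesn't require random access; can be done in O(1) extra space for linked lists


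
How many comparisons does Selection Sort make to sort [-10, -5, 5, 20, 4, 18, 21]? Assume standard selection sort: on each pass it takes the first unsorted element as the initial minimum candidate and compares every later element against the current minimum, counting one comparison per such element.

Pass 1: scan indices 1..6 for the minimum = 6 comparison(s); min is -10, place at index 0 -> [-10, -5, 5, 20, 4, 18, 21]
Pass 2: scan indices 2..6 for the minimum = 5 comparison(s); min is -5, place at index 1 -> [-10, -5, 5, 20, 4, 18, 21]
Pass 3: scan indices 3..6 for the minimum = 4 comparison(s); min is 4, place at index 2 -> [-10, -5, 4, 20, 5, 18, 21]
Pass 4: scan indices 4..6 for the minimum = 3 comparison(s); min is 5, place at index 3 -> [-10, -5, 4, 5, 20, 18, 21]
Pass 5: scan indices 5..6 for the minimum = 2 comparison(s); min is 18, place at index 4 -> [-10, -5, 4, 5, 18, 20, 21]
Pass 6: scan indices 6..6 for the minimum = 1 comparison(s); min is 20, place at index 5 -> [-10, -5, 4, 5, 18, 20, 21]
Selection sort always scans the whole unsorted suffix, so the count is (n-1) + (n-2) + ... + 1 = n(n-1)/2 = 7*6/2 = 21 regardless of the input order.
Total comparisons: 6 + 5 + 4 + 3 + 2 + 1 = 21


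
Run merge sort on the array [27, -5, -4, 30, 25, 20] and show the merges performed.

Divide and conquer:
  Merge [-5] + [-4] -> [-5, -4]
  Merge [27] + [-5, -4] -> [-5, -4, 27]
  Merge [25] + [20] -> [20, 25]
  Merge [30] + [20, 25] -> [20, 25, 30]
  Merge [-5, -4, 27] + [20, 25, 30] -> [-5, -4, 20, 25, 27, 30]
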